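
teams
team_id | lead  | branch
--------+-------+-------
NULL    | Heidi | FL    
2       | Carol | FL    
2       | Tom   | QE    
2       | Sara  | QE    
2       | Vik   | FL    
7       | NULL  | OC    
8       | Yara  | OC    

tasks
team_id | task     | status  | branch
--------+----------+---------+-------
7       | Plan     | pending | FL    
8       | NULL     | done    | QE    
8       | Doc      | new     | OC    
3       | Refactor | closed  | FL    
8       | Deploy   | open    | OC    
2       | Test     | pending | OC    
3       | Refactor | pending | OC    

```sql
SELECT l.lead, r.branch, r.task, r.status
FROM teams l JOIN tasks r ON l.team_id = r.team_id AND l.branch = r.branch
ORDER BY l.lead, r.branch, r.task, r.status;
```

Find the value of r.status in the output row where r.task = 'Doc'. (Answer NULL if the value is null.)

INNER JOIN keeps only pairs where the ON condition holds.
Matching on l.team_id = r.team_id AND l.branch = r.branch. A NULL in a compared column never satisfies the condition.
- l (team_id=NULL, branch=FL) has no partner → excluded.
- l (team_id=2, branch=FL) has no partner → excluded.
- l (team_id=2, branch=QE) has no partner → excluded.
- l (team_id=2, branch=QE) has no partner → excluded.
- l (team_id=2, branch=FL) has no partner → excluded.
- l (team_id=7, branch=OC) has no partner → excluded.
- l (team_id=8, branch=OC) pairs with 2 row(s) of r.

new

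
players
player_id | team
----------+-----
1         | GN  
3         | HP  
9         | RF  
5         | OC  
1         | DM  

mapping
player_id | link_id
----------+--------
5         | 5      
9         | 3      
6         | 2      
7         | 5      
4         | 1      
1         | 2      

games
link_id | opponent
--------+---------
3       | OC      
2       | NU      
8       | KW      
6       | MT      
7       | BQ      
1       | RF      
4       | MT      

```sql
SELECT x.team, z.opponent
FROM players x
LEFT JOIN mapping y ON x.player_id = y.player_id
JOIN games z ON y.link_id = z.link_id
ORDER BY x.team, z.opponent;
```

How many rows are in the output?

3

Joins associate left-to-right: players LEFT JOIN mapping on player_id gives 5 intermediate row(s).
Then INNER JOIN `games z` on link_id: keep only rows whose y.link_id appears in z.
Result: 3 row(s).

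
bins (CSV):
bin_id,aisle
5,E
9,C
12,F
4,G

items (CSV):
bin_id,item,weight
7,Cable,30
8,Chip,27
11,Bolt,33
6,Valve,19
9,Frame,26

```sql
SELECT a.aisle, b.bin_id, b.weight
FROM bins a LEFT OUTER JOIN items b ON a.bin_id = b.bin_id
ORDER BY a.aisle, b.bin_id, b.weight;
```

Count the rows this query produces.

4

LEFT JOIN keeps every row from `bins`; unmatched rows get NULL for `items`'s columns.
Matching on a.bin_id = b.bin_id.
Matched pairs: 1; unmatched a rows kept: 3.
Total: 1 matched + 3 padded = 4 rows.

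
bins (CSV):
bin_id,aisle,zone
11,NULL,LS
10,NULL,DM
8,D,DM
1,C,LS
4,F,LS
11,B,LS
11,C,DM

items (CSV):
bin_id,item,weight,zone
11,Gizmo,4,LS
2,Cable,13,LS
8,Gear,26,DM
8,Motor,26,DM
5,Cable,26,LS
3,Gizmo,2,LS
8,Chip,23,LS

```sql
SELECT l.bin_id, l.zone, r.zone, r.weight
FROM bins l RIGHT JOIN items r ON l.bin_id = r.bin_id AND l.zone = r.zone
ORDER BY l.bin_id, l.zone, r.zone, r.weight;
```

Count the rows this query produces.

RIGHT JOIN keeps every row from `items`; unmatched rows get NULL for `bins`'s columns.
Matching on l.bin_id = r.bin_id AND l.zone = r.zone.
- l (bin_id=11, zone=LS) pairs with 1 row(s) of r.
- l (bin_id=10, zone=DM) has no partner in r.
- l (bin_id=8, zone=DM) pairs with 2 row(s) of r.
- l (bin_id=1, zone=LS) has no partner in r.
- l (bin_id=4, zone=LS) has no partner in r.
- l (bin_id=11, zone=LS) pairs with 1 row(s) of r.
- l (bin_id=11, zone=DM) has no partner in r.
- 4 row(s) from r found no l partner → padded with NULL.
Total: 4 matched + 4 padded = 8 rows.

8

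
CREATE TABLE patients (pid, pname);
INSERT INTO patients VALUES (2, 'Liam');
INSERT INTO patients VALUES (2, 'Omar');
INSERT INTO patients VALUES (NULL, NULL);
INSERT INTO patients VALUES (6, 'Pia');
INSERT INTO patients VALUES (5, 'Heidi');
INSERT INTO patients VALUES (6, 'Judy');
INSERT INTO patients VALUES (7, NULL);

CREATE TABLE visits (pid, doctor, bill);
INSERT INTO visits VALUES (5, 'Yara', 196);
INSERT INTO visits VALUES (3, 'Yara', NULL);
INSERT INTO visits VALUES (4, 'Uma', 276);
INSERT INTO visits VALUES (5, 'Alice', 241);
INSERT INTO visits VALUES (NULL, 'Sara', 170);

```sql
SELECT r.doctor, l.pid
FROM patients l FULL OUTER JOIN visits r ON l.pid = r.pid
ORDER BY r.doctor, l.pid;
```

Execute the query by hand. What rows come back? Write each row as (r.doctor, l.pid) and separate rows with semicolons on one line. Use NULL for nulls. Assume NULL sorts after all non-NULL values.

FULL OUTER JOIN keeps every row from both sides; unmatched rows get NULL for the other side's columns.
Matching on l.pid = r.pid. A NULL in a compared column never satisfies the condition.
- l row (pid=2): no match → kept, r columns NULL.
- l row (pid=2): no match → kept, r columns NULL.
- l row (pid=NULL): no match → kept, r columns NULL.
- l row (pid=6): no match → kept, r columns NULL.
- l row (pid=5): matches 2 r row(s) → 2 output row(s).
- l row (pid=6): no match → kept, r columns NULL.
- l row (pid=7): no match → kept, r columns NULL.
- plus 3 unmatched r row(s), each kept with NULL l columns.

(Alice, 5); (Sara, NULL); (Uma, NULL); (Yara, 5); (Yara, NULL); (NULL, 2); (NULL, 2); (NULL, 6); (NULL, 6); (NULL, 7); (NULL, NULL)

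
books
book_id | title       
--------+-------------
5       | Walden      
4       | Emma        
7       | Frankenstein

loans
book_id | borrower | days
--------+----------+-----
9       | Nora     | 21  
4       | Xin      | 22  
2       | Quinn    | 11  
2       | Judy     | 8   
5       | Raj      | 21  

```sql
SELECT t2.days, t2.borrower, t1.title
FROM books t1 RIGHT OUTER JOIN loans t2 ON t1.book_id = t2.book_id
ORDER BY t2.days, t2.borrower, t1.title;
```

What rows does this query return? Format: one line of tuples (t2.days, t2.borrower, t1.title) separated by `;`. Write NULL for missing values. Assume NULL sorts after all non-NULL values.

(8, Judy, NULL); (11, Quinn, NULL); (21, Nora, NULL); (21, Raj, Walden); (22, Xin, Emma)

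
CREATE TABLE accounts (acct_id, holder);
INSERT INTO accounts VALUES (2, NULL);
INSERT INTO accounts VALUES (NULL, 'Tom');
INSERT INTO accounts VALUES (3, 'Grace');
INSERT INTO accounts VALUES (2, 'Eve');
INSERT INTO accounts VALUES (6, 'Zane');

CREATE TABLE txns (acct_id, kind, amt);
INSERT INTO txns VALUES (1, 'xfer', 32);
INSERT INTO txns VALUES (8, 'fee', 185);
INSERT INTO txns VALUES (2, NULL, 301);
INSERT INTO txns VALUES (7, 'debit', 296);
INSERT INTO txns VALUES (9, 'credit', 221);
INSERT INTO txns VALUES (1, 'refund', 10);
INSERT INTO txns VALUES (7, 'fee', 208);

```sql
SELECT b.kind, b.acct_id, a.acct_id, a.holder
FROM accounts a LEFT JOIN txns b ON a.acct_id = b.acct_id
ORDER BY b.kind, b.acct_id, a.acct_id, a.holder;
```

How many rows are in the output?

5

LEFT JOIN keeps every row from `accounts`; unmatched rows get NULL for `txns`'s columns.
Matching on a.acct_id = b.acct_id. A NULL in a compared column never satisfies the condition.
Matched pairs: 2; unmatched a rows kept: 3.
Total: 2 matched + 3 padded = 5 rows.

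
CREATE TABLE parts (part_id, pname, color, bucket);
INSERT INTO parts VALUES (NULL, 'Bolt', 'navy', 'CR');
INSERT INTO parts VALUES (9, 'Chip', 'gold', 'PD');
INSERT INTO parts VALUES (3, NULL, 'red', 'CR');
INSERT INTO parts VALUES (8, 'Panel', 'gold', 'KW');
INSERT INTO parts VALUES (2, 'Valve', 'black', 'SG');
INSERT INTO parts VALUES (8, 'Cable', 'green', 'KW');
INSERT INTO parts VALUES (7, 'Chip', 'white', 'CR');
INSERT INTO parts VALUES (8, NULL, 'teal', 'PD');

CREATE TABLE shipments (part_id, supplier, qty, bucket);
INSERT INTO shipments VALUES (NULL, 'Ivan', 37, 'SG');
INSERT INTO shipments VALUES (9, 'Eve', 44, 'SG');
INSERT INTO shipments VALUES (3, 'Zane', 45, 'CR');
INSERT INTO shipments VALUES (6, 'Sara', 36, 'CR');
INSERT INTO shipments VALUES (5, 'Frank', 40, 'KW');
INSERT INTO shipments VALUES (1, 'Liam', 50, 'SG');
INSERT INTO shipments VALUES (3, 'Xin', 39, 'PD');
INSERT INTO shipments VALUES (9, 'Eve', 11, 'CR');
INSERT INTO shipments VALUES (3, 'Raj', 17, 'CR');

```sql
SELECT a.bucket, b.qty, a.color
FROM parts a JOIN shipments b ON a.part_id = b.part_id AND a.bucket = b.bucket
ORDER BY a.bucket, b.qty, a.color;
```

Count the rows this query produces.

INNER JOIN keeps only pairs where the ON condition holds.
Matching on a.part_id = b.part_id AND a.bucket = b.bucket. A NULL in a compared column never satisfies the condition.
- a (part_id=NULL, bucket=CR) has no partner → excluded.
- a (part_id=9, bucket=PD) has no partner → excluded.
- a (part_id=3, bucket=CR) pairs with 2 row(s) of b.
- a (part_id=8, bucket=KW) has no partner → excluded.
- a (part_id=2, bucket=SG) has no partner → excluded.
- a (part_id=8, bucket=KW) has no partner → excluded.
- a (part_id=7, bucket=CR) has no partner → excluded.
- a (part_id=8, bucket=PD) has no partner → excluded.
Total: 2 rows.

2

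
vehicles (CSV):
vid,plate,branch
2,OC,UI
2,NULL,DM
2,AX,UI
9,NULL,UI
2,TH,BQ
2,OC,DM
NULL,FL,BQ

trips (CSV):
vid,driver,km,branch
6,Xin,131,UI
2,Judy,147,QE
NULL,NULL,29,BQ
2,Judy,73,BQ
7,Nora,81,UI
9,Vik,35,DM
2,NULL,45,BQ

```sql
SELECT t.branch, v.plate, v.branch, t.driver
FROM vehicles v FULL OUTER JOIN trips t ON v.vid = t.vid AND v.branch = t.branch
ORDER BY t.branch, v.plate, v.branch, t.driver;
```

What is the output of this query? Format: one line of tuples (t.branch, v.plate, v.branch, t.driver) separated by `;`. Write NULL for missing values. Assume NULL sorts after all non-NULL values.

(BQ, TH, BQ, Judy); (BQ, TH, BQ, NULL); (BQ, NULL, NULL, NULL); (DM, NULL, NULL, Vik); (QE, NULL, NULL, Judy); (UI, NULL, NULL, Nora); (UI, NULL, NULL, Xin); (NULL, AX, UI, NULL); (NULL, FL, BQ, NULL); (NULL, OC, DM, NULL); (NULL, OC, UI, NULL); (NULL, NULL, DM, NULL); (NULL, NULL, UI, NULL)

FULL OUTER JOIN keeps every row from both sides; unmatched rows get NULL for the other side's columns.
Matching on v.vid = t.vid AND v.branch = t.branch. A NULL in a compared column never satisfies the condition.
- v (vid=2, branch=UI) has no partner → padded with NULL.
- v (vid=2, branch=DM) has no partner → padded with NULL.
- v (vid=2, branch=UI) has no partner → padded with NULL.
- v (vid=9, branch=UI) has no partner → padded with NULL.
- v (vid=2, branch=BQ) pairs with 2 row(s) of t.
- v (vid=2, branch=DM) has no partner → padded with NULL.
- v (vid=NULL, branch=BQ) has no partner → padded with NULL.
- plus 5 unmatched t row(s), each kept with NULL v columns.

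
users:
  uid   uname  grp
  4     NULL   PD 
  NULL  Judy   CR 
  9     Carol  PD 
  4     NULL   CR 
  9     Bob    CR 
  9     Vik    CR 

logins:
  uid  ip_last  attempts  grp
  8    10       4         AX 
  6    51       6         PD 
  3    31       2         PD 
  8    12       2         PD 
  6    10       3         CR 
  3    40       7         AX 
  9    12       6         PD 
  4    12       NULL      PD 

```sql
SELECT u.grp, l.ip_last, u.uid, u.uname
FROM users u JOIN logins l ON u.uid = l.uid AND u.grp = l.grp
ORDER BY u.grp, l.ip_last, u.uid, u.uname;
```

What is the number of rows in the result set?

2

INNER JOIN keeps only pairs where the ON condition holds.
Matching on u.uid = l.uid AND u.grp = l.grp. A NULL in a compared column never satisfies the condition.
Matched pairs: 2.
Total: 2 rows.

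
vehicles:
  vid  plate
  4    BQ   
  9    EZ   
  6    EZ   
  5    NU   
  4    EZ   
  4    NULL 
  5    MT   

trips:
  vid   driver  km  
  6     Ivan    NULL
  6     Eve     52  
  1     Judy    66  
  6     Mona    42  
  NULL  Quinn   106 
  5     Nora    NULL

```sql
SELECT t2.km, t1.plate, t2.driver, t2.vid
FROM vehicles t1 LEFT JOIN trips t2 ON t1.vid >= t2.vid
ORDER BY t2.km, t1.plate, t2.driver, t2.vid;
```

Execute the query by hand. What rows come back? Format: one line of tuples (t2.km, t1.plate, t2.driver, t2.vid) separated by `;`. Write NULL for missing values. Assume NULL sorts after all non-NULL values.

LEFT JOIN keeps every row from `vehicles`; unmatched rows get NULL for `trips`'s columns.
Matching on t1.vid >= t2.vid. A NULL in a compared column never satisfies the condition.
- t1 row (vid=4): matches 1 t2 row(s) → 1 output row(s).
- t1 row (vid=9): matches 5 t2 row(s) → 5 output row(s).
- t1 row (vid=6): matches 5 t2 row(s) → 5 output row(s).
- t1 row (vid=5): matches 2 t2 row(s) → 2 output row(s).
- t1 row (vid=4): matches 1 t2 row(s) → 1 output row(s).
- t1 row (vid=4): matches 1 t2 row(s) → 1 output row(s).
- t1 row (vid=5): matches 2 t2 row(s) → 2 output row(s).

(42, EZ, Mona, 6); (42, EZ, Mona, 6); (52, EZ, Eve, 6); (52, EZ, Eve, 6); (66, BQ, Judy, 1); (66, EZ, Judy, 1); (66, EZ, Judy, 1); (66, EZ, Judy, 1); (66, MT, Judy, 1); (66, NU, Judy, 1); (66, NULL, Judy, 1); (NULL, EZ, Ivan, 6); (NULL, EZ, Ivan, 6); (NULL, EZ, Nora, 5); (NULL, EZ, Nora, 5); (NULL, MT, Nora, 5); (NULL, NU, Nora, 5)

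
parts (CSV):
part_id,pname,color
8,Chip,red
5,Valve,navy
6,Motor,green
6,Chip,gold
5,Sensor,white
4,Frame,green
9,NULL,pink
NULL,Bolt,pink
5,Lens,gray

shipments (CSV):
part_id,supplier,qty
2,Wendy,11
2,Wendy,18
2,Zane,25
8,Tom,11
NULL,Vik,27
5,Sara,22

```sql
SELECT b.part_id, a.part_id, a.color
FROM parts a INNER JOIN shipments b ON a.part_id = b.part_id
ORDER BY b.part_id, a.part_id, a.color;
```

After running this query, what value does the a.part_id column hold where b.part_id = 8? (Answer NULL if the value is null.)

8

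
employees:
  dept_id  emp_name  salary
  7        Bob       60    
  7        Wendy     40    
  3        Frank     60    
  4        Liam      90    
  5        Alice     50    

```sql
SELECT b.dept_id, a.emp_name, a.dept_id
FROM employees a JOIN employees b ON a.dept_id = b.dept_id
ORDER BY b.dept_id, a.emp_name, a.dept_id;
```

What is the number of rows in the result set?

INNER JOIN keeps only pairs where the ON condition holds.
Matching on a.dept_id = b.dept_id.
- a[0] dept_id=7 → 2 match(es) in b → 2 row(s).
- a[1] dept_id=7 → 2 match(es) in b → 2 row(s).
- a[2] dept_id=3 → 1 match(es) in b → 1 row(s).
- a[3] dept_id=4 → 1 match(es) in b → 1 row(s).
- a[4] dept_id=5 → 1 match(es) in b → 1 row(s).
Total: 7 rows.

7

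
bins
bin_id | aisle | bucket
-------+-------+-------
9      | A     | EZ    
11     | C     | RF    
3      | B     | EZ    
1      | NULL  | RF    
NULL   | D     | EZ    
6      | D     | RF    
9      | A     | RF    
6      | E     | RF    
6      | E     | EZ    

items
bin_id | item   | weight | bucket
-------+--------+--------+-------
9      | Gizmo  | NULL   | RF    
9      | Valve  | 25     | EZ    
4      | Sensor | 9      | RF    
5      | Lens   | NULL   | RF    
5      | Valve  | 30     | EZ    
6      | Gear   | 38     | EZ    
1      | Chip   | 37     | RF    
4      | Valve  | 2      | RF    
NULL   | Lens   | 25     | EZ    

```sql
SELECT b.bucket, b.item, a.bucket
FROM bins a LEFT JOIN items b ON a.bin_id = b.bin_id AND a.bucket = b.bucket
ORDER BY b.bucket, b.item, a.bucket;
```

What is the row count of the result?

9

LEFT JOIN keeps every row from `bins`; unmatched rows get NULL for `items`'s columns.
Matching on a.bin_id = b.bin_id AND a.bucket = b.bucket. A NULL in a compared column never satisfies the condition.
- bin_id=9, bucket=EZ: 1 matching b row(s), so 1 row(s) emitted.
- bin_id=11, bucket=RF: no b row matches, row kept with b columns NULL.
- bin_id=3, bucket=EZ: no b row matches, row kept with b columns NULL.
- bin_id=1, bucket=RF: 1 matching b row(s), so 1 row(s) emitted.
- bin_id=NULL, bucket=EZ: no b row matches, row kept with b columns NULL.
- bin_id=6, bucket=RF: no b row matches, row kept with b columns NULL.
- bin_id=9, bucket=RF: 1 matching b row(s), so 1 row(s) emitted.
- bin_id=6, bucket=RF: no b row matches, row kept with b columns NULL.
- bin_id=6, bucket=EZ: 1 matching b row(s), so 1 row(s) emitted.
Total: 4 matched + 5 padded = 9 rows.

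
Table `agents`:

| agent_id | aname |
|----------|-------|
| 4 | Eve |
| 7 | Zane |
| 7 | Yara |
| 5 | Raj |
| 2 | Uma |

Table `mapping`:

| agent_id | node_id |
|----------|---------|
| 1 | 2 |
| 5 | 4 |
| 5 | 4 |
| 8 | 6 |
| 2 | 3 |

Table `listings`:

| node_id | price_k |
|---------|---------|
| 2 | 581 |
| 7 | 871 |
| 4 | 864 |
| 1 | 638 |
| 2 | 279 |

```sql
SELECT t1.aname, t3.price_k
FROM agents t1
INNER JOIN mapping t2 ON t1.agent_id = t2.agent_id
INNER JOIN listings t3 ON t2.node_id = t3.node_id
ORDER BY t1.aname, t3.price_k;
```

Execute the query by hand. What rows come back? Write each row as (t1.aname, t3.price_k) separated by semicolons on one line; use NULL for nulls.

(Raj, 864); (Raj, 864)

Joins associate left-to-right: agents INNER JOIN mapping on agent_id gives 3 intermediate row(s).
Then INNER JOIN `listings t3` on node_id: keep only rows whose t2.node_id appears in t3.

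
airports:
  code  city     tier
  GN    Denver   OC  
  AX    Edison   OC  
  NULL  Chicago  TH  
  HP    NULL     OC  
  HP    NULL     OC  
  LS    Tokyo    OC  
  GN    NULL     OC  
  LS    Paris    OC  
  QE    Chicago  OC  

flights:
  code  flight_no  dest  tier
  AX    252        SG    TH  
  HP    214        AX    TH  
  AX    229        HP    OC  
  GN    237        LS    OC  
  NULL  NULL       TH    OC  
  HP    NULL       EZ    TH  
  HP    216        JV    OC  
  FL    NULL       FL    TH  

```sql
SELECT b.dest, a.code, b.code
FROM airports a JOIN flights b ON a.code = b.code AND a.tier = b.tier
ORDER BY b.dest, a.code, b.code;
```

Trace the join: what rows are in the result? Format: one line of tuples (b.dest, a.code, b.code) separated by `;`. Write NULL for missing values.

INNER JOIN keeps only pairs where the ON condition holds.
Matching on a.code = b.code AND a.tier = b.tier. A NULL in a compared column never satisfies the condition.
- code=GN, tier=OC: 1 matching b row(s), so 1 row(s) emitted.
- code=AX, tier=OC: 1 matching b row(s), so 1 row(s) emitted.
- code=NULL, tier=TH: no matching b row, dropped.
- code=HP, tier=OC: 1 matching b row(s), so 1 row(s) emitted.
- code=HP, tier=OC: 1 matching b row(s), so 1 row(s) emitted.
- code=LS, tier=OC: no matching b row, dropped.
- code=GN, tier=OC: 1 matching b row(s), so 1 row(s) emitted.
- code=LS, tier=OC: no matching b row, dropped.
- code=QE, tier=OC: no matching b row, dropped.
After projecting and ordering:
b.dest | a.code | b.code
HP | AX | AX
JV | HP | HP
JV | HP | HP
LS | GN | GN
LS | GN | GN

(HP, AX, AX); (JV, HP, HP); (JV, HP, HP); (LS, GN, GN); (LS, GN, GN)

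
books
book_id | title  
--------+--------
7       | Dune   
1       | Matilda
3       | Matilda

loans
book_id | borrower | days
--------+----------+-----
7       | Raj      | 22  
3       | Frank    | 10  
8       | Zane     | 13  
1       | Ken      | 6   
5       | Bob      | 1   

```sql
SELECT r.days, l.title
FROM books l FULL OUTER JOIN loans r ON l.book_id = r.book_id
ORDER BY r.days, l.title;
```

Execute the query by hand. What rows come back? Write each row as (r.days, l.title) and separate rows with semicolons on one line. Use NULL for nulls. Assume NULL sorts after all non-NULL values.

(1, NULL); (6, Matilda); (10, Matilda); (13, NULL); (22, Dune)

FULL OUTER JOIN keeps every row from both sides; unmatched rows get NULL for the other side's columns.
Matching on l.book_id = r.book_id.
- l row (book_id=7): matches 1 r row(s) → 1 output row(s).
- l row (book_id=1): matches 1 r row(s) → 1 output row(s).
- l row (book_id=3): matches 1 r row(s) → 1 output row(s).
- 2 r row(s) had no l match → kept, l columns NULL.
After projecting and ordering:
r.days | l.title
1 | NULL
6 | Matilda
10 | Matilda
13 | NULL
22 | Dune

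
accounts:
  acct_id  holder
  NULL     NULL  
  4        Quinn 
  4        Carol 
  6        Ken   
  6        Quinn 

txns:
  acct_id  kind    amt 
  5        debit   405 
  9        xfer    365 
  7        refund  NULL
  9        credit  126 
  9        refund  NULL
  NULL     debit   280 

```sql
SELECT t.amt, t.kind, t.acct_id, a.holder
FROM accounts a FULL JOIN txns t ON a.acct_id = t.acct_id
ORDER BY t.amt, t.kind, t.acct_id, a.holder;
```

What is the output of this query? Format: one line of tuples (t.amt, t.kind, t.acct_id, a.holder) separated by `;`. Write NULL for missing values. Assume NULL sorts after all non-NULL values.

(126, credit, 9, NULL); (280, debit, NULL, NULL); (365, xfer, 9, NULL); (405, debit, 5, NULL); (NULL, refund, 7, NULL); (NULL, refund, 9, NULL); (NULL, NULL, NULL, Carol); (NULL, NULL, NULL, Ken); (NULL, NULL, NULL, Quinn); (NULL, NULL, NULL, Quinn); (NULL, NULL, NULL, NULL)

FULL OUTER JOIN keeps every row from both sides; unmatched rows get NULL for the other side's columns.
Matching on a.acct_id = t.acct_id. A NULL in a compared column never satisfies the condition.
- a[0] acct_id=NULL → no match; kept with NULLs on the t side.
- a[1] acct_id=4 → no match; kept with NULLs on the t side.
- a[2] acct_id=4 → no match; kept with NULLs on the t side.
- a[3] acct_id=6 → no match; kept with NULLs on the t side.
- a[4] acct_id=6 → no match; kept with NULLs on the t side.
- 6 t row(s) had no a match → kept, a columns NULL.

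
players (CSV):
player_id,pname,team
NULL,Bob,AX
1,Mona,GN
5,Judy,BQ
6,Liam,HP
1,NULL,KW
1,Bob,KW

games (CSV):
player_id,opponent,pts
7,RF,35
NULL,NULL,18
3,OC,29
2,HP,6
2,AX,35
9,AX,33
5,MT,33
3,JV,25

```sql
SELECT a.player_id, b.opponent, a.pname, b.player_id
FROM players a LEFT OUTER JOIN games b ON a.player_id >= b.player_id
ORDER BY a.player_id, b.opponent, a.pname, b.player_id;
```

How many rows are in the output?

LEFT JOIN keeps every row from `players`; unmatched rows get NULL for `games`'s columns.
Matching on a.player_id >= b.player_id. A NULL in a compared column never satisfies the condition.
- a (player_id=NULL) has no partner → padded with NULL.
- a (player_id=1) has no partner → padded with NULL.
- a (player_id=5) pairs with 5 row(s) of b.
- a (player_id=6) pairs with 5 row(s) of b.
- a (player_id=1) has no partner → padded with NULL.
- a (player_id=1) has no partner → padded with NULL.
Total: 10 matched + 4 padded = 14 rows.

14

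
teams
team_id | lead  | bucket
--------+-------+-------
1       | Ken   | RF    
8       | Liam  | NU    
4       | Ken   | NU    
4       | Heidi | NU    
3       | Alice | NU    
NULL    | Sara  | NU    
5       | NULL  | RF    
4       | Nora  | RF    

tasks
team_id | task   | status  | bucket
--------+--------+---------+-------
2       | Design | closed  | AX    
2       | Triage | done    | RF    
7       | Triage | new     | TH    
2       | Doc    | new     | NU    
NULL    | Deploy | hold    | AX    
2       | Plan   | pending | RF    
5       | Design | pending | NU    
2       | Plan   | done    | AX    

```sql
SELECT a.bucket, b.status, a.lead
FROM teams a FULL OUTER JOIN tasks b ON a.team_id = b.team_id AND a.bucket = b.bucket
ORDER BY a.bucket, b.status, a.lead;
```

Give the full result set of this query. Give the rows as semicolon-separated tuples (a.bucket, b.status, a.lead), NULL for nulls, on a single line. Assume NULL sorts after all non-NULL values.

FULL OUTER JOIN keeps every row from both sides; unmatched rows get NULL for the other side's columns.
Matching on a.team_id = b.team_id AND a.bucket = b.bucket. A NULL in a compared column never satisfies the condition.
- a[0] team_id=1, bucket=RF → no match; kept with NULLs on the b side.
- a[1] team_id=8, bucket=NU → no match; kept with NULLs on the b side.
- a[2] team_id=4, bucket=NU → no match; kept with NULLs on the b side.
- a[3] team_id=4, bucket=NU → no match; kept with NULLs on the b side.
- a[4] team_id=3, bucket=NU → no match; kept with NULLs on the b side.
- a[5] team_id=NULL, bucket=NU → no match; kept with NULLs on the b side.
- a[6] team_id=5, bucket=RF → no match; kept with NULLs on the b side.
- a[7] team_id=4, bucket=RF → no match; kept with NULLs on the b side.
- plus 8 unmatched b row(s), each kept with NULL a columns.

(NU, NULL, Alice); (NU, NULL, Heidi); (NU, NULL, Ken); (NU, NULL, Liam); (NU, NULL, Sara); (RF, NULL, Ken); (RF, NULL, Nora); (RF, NULL, NULL); (NULL, closed, NULL); (NULL, done, NULL); (NULL, done, NULL); (NULL, hold, NULL); (NULL, new, NULL); (NULL, new, NULL); (NULL, pending, NULL); (NULL, pending, NULL)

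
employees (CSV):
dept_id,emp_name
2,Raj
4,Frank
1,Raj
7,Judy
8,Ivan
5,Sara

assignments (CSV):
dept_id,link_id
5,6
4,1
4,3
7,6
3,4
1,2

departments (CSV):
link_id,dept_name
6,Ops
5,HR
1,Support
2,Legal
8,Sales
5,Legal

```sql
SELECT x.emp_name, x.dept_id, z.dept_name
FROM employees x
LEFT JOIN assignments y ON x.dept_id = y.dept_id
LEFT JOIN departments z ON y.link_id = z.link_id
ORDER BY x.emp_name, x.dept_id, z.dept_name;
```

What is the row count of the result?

Step 1 — x LEFT JOIN y on dept_id → 7 row(s).
Then LEFT JOIN `departments z` on link_id: each of those 7 rows is kept; rows whose y.link_id has no match in z get NULL for z's columns.
Result: 7 row(s).

7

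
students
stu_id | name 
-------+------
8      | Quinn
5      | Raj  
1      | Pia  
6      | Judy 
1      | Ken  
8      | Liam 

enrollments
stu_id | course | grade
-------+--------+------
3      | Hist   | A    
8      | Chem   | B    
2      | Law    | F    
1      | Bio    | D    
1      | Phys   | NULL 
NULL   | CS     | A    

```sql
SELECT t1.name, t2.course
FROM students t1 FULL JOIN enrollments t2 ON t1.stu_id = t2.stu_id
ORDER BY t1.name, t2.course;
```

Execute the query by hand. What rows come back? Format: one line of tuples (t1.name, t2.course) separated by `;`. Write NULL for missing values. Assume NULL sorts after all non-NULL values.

FULL OUTER JOIN keeps every row from both sides; unmatched rows get NULL for the other side's columns.
Matching on t1.stu_id = t2.stu_id. A NULL in a compared column never satisfies the condition.
- t1[0] stu_id=8 → 1 match(es) in t2 → 1 row(s).
- t1[1] stu_id=5 → no match; kept with NULLs on the t2 side.
- t1[2] stu_id=1 → 2 match(es) in t2 → 2 row(s).
- t1[3] stu_id=6 → no match; kept with NULLs on the t2 side.
- t1[4] stu_id=1 → 2 match(es) in t2 → 2 row(s).
- t1[5] stu_id=8 → 1 match(es) in t2 → 1 row(s).
- plus 3 unmatched t2 row(s), each kept with NULL t1 columns.

(Judy, NULL); (Ken, Bio); (Ken, Phys); (Liam, Chem); (Pia, Bio); (Pia, Phys); (Quinn, Chem); (Raj, NULL); (NULL, CS); (NULL, Hist); (NULL, Law)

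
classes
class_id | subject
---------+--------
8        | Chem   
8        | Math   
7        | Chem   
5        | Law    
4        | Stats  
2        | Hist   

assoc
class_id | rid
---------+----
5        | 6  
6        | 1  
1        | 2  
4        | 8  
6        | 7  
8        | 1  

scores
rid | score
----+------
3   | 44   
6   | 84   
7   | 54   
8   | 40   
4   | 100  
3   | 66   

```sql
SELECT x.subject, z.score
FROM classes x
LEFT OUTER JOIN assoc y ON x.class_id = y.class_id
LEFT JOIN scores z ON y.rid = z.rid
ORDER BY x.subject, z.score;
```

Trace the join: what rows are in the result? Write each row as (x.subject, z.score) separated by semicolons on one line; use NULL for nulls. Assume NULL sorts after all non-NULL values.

(Chem, NULL); (Chem, NULL); (Hist, NULL); (Law, 84); (Math, NULL); (Stats, 40)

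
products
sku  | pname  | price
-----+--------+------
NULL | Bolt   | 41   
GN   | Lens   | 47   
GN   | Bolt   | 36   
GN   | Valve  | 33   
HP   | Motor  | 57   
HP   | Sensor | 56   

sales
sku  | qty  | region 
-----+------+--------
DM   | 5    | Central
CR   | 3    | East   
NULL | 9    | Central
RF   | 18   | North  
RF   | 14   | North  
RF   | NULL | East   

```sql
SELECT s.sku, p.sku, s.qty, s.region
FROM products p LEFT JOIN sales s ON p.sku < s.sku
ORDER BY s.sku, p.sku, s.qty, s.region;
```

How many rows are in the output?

16

LEFT JOIN keeps every row from `products`; unmatched rows get NULL for `sales`'s columns.
Matching on p.sku < s.sku. A NULL in a compared column never satisfies the condition.
- p (sku=NULL) has no partner → padded with NULL.
- p (sku=GN) pairs with 3 row(s) of s.
- p (sku=GN) pairs with 3 row(s) of s.
- p (sku=GN) pairs with 3 row(s) of s.
- p (sku=HP) pairs with 3 row(s) of s.
- p (sku=HP) pairs with 3 row(s) of s.
Total: 15 matched + 1 padded = 16 rows.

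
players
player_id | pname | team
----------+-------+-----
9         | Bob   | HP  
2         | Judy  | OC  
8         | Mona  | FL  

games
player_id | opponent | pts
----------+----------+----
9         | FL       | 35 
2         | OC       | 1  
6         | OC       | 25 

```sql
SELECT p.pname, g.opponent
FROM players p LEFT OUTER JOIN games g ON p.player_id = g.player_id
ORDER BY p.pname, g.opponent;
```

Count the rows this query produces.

LEFT JOIN keeps every row from `players`; unmatched rows get NULL for `games`'s columns.
Matching on p.player_id = g.player_id.
- p (player_id=9) pairs with 1 row(s) of g.
- p (player_id=2) pairs with 1 row(s) of g.
- p (player_id=8) has no partner → padded with NULL.
Total: 2 matched + 1 padded = 3 rows.

3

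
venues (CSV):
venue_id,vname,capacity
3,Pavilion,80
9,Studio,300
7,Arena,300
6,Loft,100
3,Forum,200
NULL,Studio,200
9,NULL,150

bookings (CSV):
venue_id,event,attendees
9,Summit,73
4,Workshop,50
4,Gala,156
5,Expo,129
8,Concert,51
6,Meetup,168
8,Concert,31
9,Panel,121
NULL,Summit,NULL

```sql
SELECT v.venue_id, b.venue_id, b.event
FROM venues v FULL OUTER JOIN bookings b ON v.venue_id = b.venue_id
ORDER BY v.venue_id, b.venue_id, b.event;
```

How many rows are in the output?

15

FULL OUTER JOIN keeps every row from both sides; unmatched rows get NULL for the other side's columns.
Matching on v.venue_id = b.venue_id. A NULL in a compared column never satisfies the condition.
Matched pairs: 5; unmatched v rows kept: 4; unmatched b rows kept: 6.
Total: 5 matched + 10 padded = 15 rows.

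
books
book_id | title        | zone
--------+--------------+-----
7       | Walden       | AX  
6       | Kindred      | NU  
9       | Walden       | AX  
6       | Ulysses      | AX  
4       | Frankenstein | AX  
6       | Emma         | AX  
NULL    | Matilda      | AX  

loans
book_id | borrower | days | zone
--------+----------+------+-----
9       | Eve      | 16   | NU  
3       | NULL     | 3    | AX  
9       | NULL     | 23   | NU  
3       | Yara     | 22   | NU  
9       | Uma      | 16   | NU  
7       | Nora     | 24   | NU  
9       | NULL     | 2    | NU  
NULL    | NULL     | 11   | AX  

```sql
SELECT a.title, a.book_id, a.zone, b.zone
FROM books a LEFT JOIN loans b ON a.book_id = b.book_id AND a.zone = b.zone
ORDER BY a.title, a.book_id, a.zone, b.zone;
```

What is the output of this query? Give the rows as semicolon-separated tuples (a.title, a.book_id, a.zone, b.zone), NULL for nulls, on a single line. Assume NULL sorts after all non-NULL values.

(Emma, 6, AX, NULL); (Frankenstein, 4, AX, NULL); (Kindred, 6, NU, NULL); (Matilda, NULL, AX, NULL); (Ulysses, 6, AX, NULL); (Walden, 7, AX, NULL); (Walden, 9, AX, NULL)

LEFT JOIN keeps every row from `books`; unmatched rows get NULL for `loans`'s columns.
Matching on a.book_id = b.book_id AND a.zone = b.zone. A NULL in a compared column never satisfies the condition.
Matched pairs: 0; unmatched a rows kept: 7.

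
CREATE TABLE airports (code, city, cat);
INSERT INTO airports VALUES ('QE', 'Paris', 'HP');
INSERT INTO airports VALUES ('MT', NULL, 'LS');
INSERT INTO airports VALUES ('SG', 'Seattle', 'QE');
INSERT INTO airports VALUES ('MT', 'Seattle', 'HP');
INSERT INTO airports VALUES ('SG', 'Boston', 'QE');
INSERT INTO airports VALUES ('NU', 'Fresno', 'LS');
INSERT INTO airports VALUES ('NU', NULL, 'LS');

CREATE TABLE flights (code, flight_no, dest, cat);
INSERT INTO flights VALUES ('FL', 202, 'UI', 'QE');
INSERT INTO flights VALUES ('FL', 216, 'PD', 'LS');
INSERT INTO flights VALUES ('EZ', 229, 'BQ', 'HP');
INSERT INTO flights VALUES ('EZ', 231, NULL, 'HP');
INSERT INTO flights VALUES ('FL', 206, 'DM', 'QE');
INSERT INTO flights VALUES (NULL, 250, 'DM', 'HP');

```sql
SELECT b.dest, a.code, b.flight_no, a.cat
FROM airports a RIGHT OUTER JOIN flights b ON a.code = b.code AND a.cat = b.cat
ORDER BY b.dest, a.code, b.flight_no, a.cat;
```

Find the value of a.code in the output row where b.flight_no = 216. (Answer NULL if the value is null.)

RIGHT JOIN keeps every row from `flights`; unmatched rows get NULL for `airports`'s columns.
Matching on a.code = b.code AND a.cat = b.cat. A NULL in a compared column never satisfies the condition.
Matched pairs: 0; unmatched b rows kept: 6.

NULL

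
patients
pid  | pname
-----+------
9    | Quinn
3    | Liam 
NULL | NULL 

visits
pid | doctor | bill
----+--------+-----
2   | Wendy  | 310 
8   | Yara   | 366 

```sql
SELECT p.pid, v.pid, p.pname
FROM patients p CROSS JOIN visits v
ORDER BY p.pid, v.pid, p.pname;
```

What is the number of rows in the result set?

6

CROSS JOIN pairs every row of `patients` with every row of `visits`: 3 × 2 = 6 rows.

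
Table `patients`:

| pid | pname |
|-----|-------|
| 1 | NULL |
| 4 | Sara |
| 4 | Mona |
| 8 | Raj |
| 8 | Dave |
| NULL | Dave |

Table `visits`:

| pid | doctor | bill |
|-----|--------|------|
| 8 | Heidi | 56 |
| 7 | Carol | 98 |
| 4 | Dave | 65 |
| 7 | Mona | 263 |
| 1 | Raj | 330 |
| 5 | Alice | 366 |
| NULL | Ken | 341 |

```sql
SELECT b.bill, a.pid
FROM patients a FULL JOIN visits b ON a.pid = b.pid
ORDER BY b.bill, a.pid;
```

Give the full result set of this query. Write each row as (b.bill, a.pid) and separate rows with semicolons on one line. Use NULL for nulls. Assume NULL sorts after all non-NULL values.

(56, 8); (56, 8); (65, 4); (65, 4); (98, NULL); (263, NULL); (330, 1); (341, NULL); (366, NULL); (NULL, NULL)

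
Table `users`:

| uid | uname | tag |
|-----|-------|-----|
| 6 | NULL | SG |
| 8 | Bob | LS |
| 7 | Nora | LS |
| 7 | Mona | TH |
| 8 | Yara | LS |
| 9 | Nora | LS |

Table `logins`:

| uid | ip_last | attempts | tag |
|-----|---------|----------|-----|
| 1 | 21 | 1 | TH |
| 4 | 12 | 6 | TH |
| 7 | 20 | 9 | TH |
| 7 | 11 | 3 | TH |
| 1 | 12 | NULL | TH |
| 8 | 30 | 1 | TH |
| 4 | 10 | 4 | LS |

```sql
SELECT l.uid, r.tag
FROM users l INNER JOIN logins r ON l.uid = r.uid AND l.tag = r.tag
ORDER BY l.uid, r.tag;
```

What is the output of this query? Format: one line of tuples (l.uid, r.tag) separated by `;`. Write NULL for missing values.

INNER JOIN keeps only pairs where the ON condition holds.
Matching on l.uid = r.uid AND l.tag = r.tag.
- l row (uid=6, tag=SG): no match → dropped.
- l row (uid=8, tag=LS): no match → dropped.
- l row (uid=7, tag=LS): no match → dropped.
- l row (uid=7, tag=TH): matches 2 r row(s) → 2 output row(s).
- l row (uid=8, tag=LS): no match → dropped.
- l row (uid=9, tag=LS): no match → dropped.
After projecting and ordering:
l.uid | r.tag
7 | TH
7 | TH

(7, TH); (7, TH)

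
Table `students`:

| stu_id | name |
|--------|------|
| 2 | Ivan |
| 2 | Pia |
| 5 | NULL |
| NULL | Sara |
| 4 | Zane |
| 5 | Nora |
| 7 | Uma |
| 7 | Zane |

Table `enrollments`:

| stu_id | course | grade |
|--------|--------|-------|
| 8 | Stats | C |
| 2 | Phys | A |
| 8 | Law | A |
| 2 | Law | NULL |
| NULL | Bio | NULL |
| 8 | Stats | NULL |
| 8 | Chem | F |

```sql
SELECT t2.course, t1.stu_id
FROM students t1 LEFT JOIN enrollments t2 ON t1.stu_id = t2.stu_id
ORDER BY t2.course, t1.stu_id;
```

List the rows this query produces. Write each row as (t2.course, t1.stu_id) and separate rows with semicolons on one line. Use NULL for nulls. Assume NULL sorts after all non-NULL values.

(Law, 2); (Law, 2); (Phys, 2); (Phys, 2); (NULL, 4); (NULL, 5); (NULL, 5); (NULL, 7); (NULL, 7); (NULL, NULL)

LEFT JOIN keeps every row from `students`; unmatched rows get NULL for `enrollments`'s columns.
Matching on t1.stu_id = t2.stu_id. A NULL in a compared column never satisfies the condition.
Matched pairs: 4; unmatched t1 rows kept: 6.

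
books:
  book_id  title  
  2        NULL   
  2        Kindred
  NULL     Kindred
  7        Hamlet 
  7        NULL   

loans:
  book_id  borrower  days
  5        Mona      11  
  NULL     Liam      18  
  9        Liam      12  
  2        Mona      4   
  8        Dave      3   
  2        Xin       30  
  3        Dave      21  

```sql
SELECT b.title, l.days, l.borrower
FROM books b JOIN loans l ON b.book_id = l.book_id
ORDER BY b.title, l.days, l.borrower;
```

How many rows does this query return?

4

INNER JOIN keeps only pairs where the ON condition holds.
Matching on b.book_id = l.book_id. A NULL in a compared column never satisfies the condition.
- b (book_id=2) pairs with 2 row(s) of l.
- b (book_id=2) pairs with 2 row(s) of l.
- b (book_id=NULL) has no partner → excluded.
- b (book_id=7) has no partner → excluded.
- b (book_id=7) has no partner → excluded.
Total: 4 rows.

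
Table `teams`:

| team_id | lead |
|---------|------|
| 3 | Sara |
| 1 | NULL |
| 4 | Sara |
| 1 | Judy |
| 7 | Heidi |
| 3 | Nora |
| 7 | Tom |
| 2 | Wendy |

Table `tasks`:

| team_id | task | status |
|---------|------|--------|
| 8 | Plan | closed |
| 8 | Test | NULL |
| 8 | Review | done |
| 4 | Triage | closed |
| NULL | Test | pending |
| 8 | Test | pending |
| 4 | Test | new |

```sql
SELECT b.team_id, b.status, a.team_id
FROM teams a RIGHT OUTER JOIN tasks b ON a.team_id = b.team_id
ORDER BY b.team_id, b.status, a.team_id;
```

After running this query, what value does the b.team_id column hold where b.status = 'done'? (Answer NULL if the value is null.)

RIGHT JOIN keeps every row from `tasks`; unmatched rows get NULL for `teams`'s columns.
Matching on a.team_id = b.team_id. A NULL in a compared column never satisfies the condition.
Matched pairs: 2; unmatched b rows kept: 5.

8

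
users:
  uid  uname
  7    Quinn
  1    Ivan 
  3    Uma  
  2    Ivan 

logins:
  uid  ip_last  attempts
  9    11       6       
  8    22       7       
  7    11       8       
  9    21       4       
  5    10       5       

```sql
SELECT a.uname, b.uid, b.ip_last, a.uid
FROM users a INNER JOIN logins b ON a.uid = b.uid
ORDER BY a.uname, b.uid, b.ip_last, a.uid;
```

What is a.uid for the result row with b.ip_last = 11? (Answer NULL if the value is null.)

7

INNER JOIN keeps only pairs where the ON condition holds.
Matching on a.uid = b.uid.
Matched pairs: 1.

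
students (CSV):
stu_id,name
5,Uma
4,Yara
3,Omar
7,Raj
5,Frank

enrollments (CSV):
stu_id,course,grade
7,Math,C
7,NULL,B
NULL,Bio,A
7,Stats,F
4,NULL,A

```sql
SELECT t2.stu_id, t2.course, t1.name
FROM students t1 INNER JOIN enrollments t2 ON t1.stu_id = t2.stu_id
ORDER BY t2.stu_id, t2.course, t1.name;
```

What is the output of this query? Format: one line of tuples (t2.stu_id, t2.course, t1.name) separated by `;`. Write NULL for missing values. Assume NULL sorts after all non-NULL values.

(4, NULL, Yara); (7, Math, Raj); (7, Stats, Raj); (7, NULL, Raj)

INNER JOIN keeps only pairs where the ON condition holds.
Matching on t1.stu_id = t2.stu_id. A NULL in a compared column never satisfies the condition.
- t1 (stu_id=5) has no partner → excluded.
- t1 (stu_id=4) pairs with 1 row(s) of t2.
- t1 (stu_id=3) has no partner → excluded.
- t1 (stu_id=7) pairs with 3 row(s) of t2.
- t1 (stu_id=5) has no partner → excluded.
After projecting and ordering:
t2.stu_id | t2.course | t1.name
4 | NULL | Yara
7 | Math | Raj
7 | Stats | Raj
7 | NULL | Raj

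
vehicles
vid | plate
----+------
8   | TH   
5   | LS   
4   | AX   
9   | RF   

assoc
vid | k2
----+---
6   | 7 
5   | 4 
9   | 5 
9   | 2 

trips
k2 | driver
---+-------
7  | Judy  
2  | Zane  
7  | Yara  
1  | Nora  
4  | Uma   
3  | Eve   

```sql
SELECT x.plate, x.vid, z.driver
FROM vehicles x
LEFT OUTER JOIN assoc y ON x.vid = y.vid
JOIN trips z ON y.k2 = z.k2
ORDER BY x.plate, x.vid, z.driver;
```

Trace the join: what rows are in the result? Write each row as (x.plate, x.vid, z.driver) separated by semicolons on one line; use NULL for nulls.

(LS, 5, Uma); (RF, 9, Zane)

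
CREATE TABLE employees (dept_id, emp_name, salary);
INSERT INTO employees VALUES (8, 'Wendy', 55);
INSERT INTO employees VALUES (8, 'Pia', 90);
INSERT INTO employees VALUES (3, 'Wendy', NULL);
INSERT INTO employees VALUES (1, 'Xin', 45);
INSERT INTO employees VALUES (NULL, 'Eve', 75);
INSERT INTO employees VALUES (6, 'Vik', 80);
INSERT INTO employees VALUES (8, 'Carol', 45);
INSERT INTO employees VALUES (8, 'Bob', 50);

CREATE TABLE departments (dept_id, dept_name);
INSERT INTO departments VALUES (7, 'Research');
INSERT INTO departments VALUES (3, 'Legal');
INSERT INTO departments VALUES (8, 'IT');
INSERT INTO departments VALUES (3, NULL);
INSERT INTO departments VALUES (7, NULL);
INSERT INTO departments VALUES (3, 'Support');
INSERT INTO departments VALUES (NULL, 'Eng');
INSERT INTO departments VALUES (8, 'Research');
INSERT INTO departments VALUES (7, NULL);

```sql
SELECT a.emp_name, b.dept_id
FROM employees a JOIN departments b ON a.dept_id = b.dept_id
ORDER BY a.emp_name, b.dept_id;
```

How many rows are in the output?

INNER JOIN keeps only pairs where the ON condition holds.
Matching on a.dept_id = b.dept_id. A NULL in a compared column never satisfies the condition.
- a row (dept_id=8): matches 2 b row(s) → 2 output row(s).
- a row (dept_id=8): matches 2 b row(s) → 2 output row(s).
- a row (dept_id=3): matches 3 b row(s) → 3 output row(s).
- a row (dept_id=1): no match → dropped.
- a row (dept_id=NULL): no match → dropped.
- a row (dept_id=6): no match → dropped.
- a row (dept_id=8): matches 2 b row(s) → 2 output row(s).
- a row (dept_id=8): matches 2 b row(s) → 2 output row(s).
Total: 11 rows.

11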